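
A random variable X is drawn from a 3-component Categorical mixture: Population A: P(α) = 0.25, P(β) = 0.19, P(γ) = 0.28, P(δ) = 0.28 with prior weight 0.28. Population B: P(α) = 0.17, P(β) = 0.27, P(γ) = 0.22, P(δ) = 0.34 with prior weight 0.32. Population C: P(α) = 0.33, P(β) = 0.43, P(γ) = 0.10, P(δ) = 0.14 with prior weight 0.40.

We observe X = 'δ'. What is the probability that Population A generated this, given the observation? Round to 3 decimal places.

The responsibility of component k is π_k f_k(x) divided by Σ_j π_j f_j(x).
Component likelihoods at x = 'δ':
  p_A = 0.28
  p_B = 0.34
  p_C = 0.14
Prior × likelihood for each component:
  π_A·p_A = 0.28 × 0.28 = 0.0784
  π_B·p_B = 0.32 × 0.34 = 0.1088
  π_C·p_C = 0.40 × 0.14 = 0.056
Marginal: 0.0784 + 0.1088 + 0.056 = 0.2432
So the posterior for Population A is 0.0784 / 0.2432 ≈ 0.322.

0.322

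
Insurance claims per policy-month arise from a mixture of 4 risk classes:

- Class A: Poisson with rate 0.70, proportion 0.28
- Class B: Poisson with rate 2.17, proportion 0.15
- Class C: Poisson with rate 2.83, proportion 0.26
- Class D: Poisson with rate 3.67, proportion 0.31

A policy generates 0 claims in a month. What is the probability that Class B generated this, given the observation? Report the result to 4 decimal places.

Posterior ∝ prior × likelihood, so P(k | x) ∝ P(Z=k) f_k(x); normalise over all components.
Poisson probabilities:
  L_A = e^(−0.70)·0.70^0/0! = 0.496585
  L_B = e^(−2.17)·2.17^0/0! = 0.114178
  L_C = e^(−2.83)·2.83^0/0! = 0.0590129
  L_D = e^(−3.67)·3.67^0/0! = 0.0254765
Unnormalised posteriors:
  P(Z=A)·L_A = 0.28 × 0.496585 = 0.139044
  P(Z=B)·L_B = 0.15 × 0.114178 = 0.0171266
  P(Z=C)·L_C = 0.26 × 0.0590129 = 0.0153433
  P(Z=D)·L_D = 0.31 × 0.0254765 = 0.00789771
Sum: 0.139044 + 0.0171266 + 0.0153433 + 0.00789771 = 0.179412
Responsibility of Class B: 0.0171266 / 0.179412 ≈ 0.0955

0.0955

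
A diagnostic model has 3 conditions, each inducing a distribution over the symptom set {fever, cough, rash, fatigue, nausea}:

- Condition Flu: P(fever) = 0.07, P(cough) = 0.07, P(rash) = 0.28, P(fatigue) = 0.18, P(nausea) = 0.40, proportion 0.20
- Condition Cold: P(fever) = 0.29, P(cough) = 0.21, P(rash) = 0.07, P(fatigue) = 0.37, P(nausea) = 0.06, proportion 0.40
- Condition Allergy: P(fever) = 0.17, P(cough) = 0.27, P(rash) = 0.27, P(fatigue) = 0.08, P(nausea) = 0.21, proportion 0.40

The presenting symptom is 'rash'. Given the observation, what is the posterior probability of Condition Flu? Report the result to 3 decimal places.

0.292

By Bayes' theorem, P(k | x) = π_k f_k(x) / Σ_j π_j f_j(x).
Component likelihoods at x = 'rash':
  p_Flu = P(rash | comp) = 0.28
  p_Cold = P(rash | comp) = 0.07
  p_Allergy = P(rash | comp) = 0.27
Multiply by the mixture weights:
  π_Flu·p_Flu = 0.20 × 0.28 = 0.056
  π_Cold·p_Cold = 0.40 × 0.07 = 0.028
  π_Allergy·p_Allergy = 0.40 × 0.27 = 0.108
Evidence: 0.056 + 0.028 + 0.108 = 0.192
So the posterior for Condition Flu is 0.056 / 0.192 ≈ 0.292.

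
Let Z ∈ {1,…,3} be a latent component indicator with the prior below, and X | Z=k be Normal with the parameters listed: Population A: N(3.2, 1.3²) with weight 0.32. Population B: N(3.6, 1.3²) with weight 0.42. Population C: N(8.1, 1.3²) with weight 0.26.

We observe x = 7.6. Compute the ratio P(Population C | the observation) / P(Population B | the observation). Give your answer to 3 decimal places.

65.378

Posterior odds = (P(Z=i) f_i(x)) / (P(Z=j) f_j(x)); the normalising sum cancels.
Normal densities:
  p_A = (1/(1.3·√(2π)))·exp(−(7.6−3.2)²/(2·1.3²)) = 0.306879·exp(-5.72781) = 0.000998643
  p_B = (1/(1.3·√(2π)))·exp(−(7.6−3.6)²/(2·1.3²)) = 0.306879·exp(-4.73373) = 0.00269858
  p_C = (1/(1.3·√(2π)))·exp(−(7.6−8.1)²/(2·1.3²)) = 0.306879·exp(-0.07396) = 0.285
0.0740999 / 0.0011334 ≈ 65.378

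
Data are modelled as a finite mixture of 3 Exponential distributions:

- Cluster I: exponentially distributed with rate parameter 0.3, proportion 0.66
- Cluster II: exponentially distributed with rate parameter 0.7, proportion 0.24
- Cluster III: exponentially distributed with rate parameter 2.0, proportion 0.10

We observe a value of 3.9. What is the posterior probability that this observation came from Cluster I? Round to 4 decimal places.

By Bayes' theorem, P(k | x) = P(Z=k) f_k(x) / Σ_j P(Z=j) f_j(x).
Evaluate each component's likelihood at the observed value:
  p_I = 0.3·e^(−0.3·3.9) = 0.3·e^(−1.1700) = 0.0931101
  p_II = 0.7·e^(−0.7·3.9) = 0.7·e^(−2.7300) = 0.0456535
  p_III = 2.0·e^(−2.0·3.9) = 2.0·e^(−7.8000) = 0.00081947
Multiply by the mixture weights:
  P(Z=I)·p_I = 0.66 × 0.0931101 = 0.0614527
  P(Z=II)·p_II = 0.24 × 0.0456535 = 0.0109568
  P(Z=III)·p_III = 0.10 × 0.00081947 = 8.1947e-05
Sum: 0.0614527 + 0.0109568 + 8.1947e-05 = 0.0724914
P(Cluster I | x) = 0.0614527 / 0.0724914 ≈ 0.8477

0.8477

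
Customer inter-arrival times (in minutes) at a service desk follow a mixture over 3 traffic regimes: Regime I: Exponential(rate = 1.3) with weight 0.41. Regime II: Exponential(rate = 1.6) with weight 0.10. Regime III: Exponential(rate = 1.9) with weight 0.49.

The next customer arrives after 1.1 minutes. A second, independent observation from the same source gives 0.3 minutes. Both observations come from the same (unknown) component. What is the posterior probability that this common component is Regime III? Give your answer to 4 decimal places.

The responsibility of component k is π_k f_k(x) divided by Σ_j π_j f_j(x).
Since both observations come from the same component, the likelihood for component k is f_k(x₁)·f_k(x₂).
  L_I = [1.3·e^(−1.3·1.1) = 1.3·e^(−1.4300) = 0.311102] × [0.880174] = 0.273824
  L_II = [1.6·e^(−1.6·1.1) = 1.6·e^(−1.7600) = 0.275272] × [0.990053] = 0.272534
  L_III = [1.9·e^(−1.9·1.1) = 1.9·e^(−2.0900) = 0.235006] × [1.0745] = 0.252513
Unnormalised posteriors:
  π_I·L_I = 0.41 × 0.273824 = 0.112268
  π_II·L_II = 0.10 × 0.272534 = 0.0272534
  π_III·L_III = 0.49 × 0.252513 = 0.123731
Normaliser: 0.112268 + 0.0272534 + 0.123731 = 0.263252
Responsibility of Regime III: 0.123731 / 0.263252 ≈ 0.4700

0.4700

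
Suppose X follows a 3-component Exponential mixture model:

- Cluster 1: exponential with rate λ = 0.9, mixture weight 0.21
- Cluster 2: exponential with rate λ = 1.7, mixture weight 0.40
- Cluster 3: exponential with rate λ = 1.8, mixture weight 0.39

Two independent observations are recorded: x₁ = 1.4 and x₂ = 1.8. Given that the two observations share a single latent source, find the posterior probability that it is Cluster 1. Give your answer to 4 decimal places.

By Bayes' theorem, P(k | x) = π_k f_k(x) / Σ_j π_j f_j(x).
Since both observations come from the same component, the likelihood for component k is f_k(x₁)·f_k(x₂).
  f_1 = [0.9·e^(−0.9·1.4) = 0.9·e^(−1.2600) = 0.255289] × [0.178109] = 0.0454692
  f_2 = [1.7·e^(−1.7·1.4) = 1.7·e^(−2.3800) = 0.157336] × [0.0797091] = 0.0125411
  f_3 = [1.8·e^(−1.8·1.4) = 1.8·e^(−2.5200) = 0.144827] × [0.070495] = 0.0102096
Prior × likelihood for each component:
  π_1·f_1 = 0.21 × 0.0454692 = 0.00954852
  π_2·f_2 = 0.40 × 0.0125411 = 0.00501644
  π_3·f_3 = 0.39 × 0.0102096 = 0.00398174
Evidence: 0.00954852 + 0.00501644 + 0.00398174 = 0.0185467
P(Cluster 1 | x) ≈ 0.5148

0.5148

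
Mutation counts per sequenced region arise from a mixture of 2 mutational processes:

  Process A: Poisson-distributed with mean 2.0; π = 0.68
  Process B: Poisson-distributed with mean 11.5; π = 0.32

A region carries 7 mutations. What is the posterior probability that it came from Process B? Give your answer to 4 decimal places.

The responsibility of component k is P(Z=k) f_k(x) divided by Σ_j P(Z=j) f_j(x).
Evaluate each component's likelihood at the observed value:
  L_A = 0.00343709
  L_B = 0.0534648
Multiply by the mixture weights:
  P(Z=A)·L_A = 0.68 × 0.00343709 = 0.00233722
  P(Z=B)·L_B = 0.32 × 0.0534648 = 0.0171087
Evidence: 0.00233722 + 0.0171087 = 0.0194459
P(Process B | the observation) = 0.0171087 / 0.0194459 ≈ 0.8798

0.8798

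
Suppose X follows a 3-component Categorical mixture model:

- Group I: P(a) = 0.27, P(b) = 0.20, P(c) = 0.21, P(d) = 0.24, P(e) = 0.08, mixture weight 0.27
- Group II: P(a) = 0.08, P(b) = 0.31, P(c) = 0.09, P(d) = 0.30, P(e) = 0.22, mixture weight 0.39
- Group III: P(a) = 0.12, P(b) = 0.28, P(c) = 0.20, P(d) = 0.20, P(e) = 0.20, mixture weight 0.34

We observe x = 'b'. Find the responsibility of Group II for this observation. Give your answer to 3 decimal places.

0.448

P(component k | x) = π_k·f_k(x) / marginal(x), where marginal(x) = Σ_j π_j·f_j(x).
Component likelihoods at x = 'b':
  L_I = 0.2
  L_II = 0.31
  L_III = 0.28
Prior × likelihood for each component:
  π_I·L_I = 0.27 × 0.2 = 0.054
  π_II·L_II = 0.39 × 0.31 = 0.1209
  π_III·L_III = 0.34 × 0.28 = 0.0952
Evidence: 0.054 + 0.1209 + 0.0952 = 0.2701
So the posterior for Group II is 0.1209 / 0.2701 ≈ 0.448.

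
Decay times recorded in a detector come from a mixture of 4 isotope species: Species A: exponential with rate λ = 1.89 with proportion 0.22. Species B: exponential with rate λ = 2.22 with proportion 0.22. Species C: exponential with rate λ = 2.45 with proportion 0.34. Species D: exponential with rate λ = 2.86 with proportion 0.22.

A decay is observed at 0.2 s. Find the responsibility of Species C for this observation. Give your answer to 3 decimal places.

Posterior ∝ prior × likelihood, so P(k | x) ∝ π_k f_k(x); normalise over all components.
Evaluate each component's likelihood at the observed value:
  p_A = 1.29509
  p_B = 1.42405
  p_C = 1.50093
  p_D = 1.61417
Unnormalised posteriors:
  π_A·p_A = 0.22 × 1.29509 = 0.284919
  π_B·p_B = 0.22 × 1.42405 = 0.313292
  π_C·p_C = 0.34 × 1.50093 = 0.510318
  π_D·p_D = 0.22 × 1.61417 = 0.355118
Normaliser: 0.284919 + 0.313292 + 0.510318 + 0.355118 = 1.46365
P(Species C | 0.2 s) ≈ 0.349

0.349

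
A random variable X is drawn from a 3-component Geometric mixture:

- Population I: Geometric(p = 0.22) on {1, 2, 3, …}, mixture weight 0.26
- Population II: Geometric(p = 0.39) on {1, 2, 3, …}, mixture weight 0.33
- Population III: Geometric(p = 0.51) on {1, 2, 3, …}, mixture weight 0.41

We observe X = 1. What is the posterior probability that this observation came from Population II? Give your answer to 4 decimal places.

Posterior ∝ prior × likelihood, so P(k | x) ∝ π_k f_k(x); normalise over all components.
Component likelihoods at x = 1:
  f_I = 0.22·(1−0.22)^0 = 0.22·1 = 0.22
  f_II = 0.39·(1−0.39)^0 = 0.39·1 = 0.39
  f_III = 0.51·(1−0.51)^0 = 0.51·1 = 0.51
Multiply by the mixture weights:
  π_I·f_I = 0.26 × 0.22 = 0.0572
  π_II·f_II = 0.33 × 0.39 = 0.1287
  π_III·f_III = 0.41 × 0.51 = 0.2091
Marginal: 0.0572 + 0.1287 + 0.2091 = 0.395
So the posterior for Population II is 0.1287 / 0.395 ≈ 0.3258.

0.3258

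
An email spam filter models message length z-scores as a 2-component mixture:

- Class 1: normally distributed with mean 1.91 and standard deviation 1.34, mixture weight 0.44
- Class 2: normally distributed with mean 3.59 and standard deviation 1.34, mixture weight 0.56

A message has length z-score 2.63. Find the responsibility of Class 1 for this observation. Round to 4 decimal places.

0.4678

By Bayes' theorem, P(k | x) = P(Z=k) f_k(x) / Σ_j P(Z=j) f_j(x).
Component likelihoods at x = 2.63:
  f_1 = (1/(1.34·√(2π)))·exp(−(2.63−1.91)²/(2·1.34²)) = 0.297718·exp(-0.14435) = 0.2577
  f_2 = (1/(1.34·√(2π)))·exp(−(2.63−3.59)²/(2·1.34²)) = 0.297718·exp(-0.25663) = 0.230332
Unnormalised posteriors:
  P(Z=1)·f_1 = 0.44 × 0.2577 = 0.113388
  P(Z=2)·f_2 = 0.56 × 0.230332 = 0.128986
Denominator: 0.113388 + 0.128986 = 0.242373
Responsibility of Class 1: 0.113388 / 0.242373 ≈ 0.4678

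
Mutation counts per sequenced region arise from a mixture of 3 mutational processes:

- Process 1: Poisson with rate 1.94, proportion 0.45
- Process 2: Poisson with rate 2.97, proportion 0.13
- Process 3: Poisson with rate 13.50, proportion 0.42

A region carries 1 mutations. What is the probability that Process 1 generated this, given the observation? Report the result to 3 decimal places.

Posterior ∝ prior × likelihood, so P(k | x) ∝ π_k f_k(x); normalise over all components.
Component likelihoods at x = 1 mutations:
  f_1 = 0.278786
  f_2 = 0.152371
  f_3 = 1.85079e-05
Weight by the priors:
  π_1·f_1 = 0.45 × 0.278786 = 0.125454
  π_2·f_2 = 0.13 × 0.152371 = 0.0198082
  π_3·f_3 = 0.42 × 1.85079e-05 = 7.77334e-06
Normaliser: 0.125454 + 0.0198082 + 7.77334e-06 = 0.14527
P(Process 1 | data) ≈ 0.864

0.864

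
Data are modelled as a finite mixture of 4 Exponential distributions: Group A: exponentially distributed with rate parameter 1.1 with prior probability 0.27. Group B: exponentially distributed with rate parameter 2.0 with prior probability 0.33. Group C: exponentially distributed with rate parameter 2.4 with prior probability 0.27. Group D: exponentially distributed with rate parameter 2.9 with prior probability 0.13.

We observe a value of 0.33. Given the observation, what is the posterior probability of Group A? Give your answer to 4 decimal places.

P(component k | x) = π_k·f_k(x) / marginal(x), where marginal(x) = Σ_j π_j·f_j(x).
Evaluate each component's likelihood at the observed value:
  L_A = 0.765145
  L_B = 1.0337
  L_C = 1.08705
  L_D = 1.11373
Prior × likelihood for each component:
  π_A·L_A = 0.27 × 0.765145 = 0.206589
  π_B·L_B = 0.33 × 1.0337 = 0.341122
  π_C·L_C = 0.27 × 1.08705 = 0.293504
  π_D·L_D = 0.13 × 1.11373 = 0.144784
Sum: 0.206589 + 0.341122 + 0.293504 + 0.144784 = 0.985999
P(Group A | x) ≈ 0.2095

0.2095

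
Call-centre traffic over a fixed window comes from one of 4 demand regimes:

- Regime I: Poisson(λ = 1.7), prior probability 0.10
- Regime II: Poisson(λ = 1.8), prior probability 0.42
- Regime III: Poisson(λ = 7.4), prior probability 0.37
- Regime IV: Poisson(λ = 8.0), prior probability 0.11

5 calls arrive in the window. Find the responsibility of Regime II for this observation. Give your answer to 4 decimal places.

Apply Bayes' rule: the posterior for each component is proportional to its prior times its likelihood at x.
Component likelihoods at x = 5 calls:
  p_I = 0.0216154
  p_II = 0.0260286
  p_III = 0.113031
  p_IV = 0.0916037
Multiply by the mixture weights:
  π_I·p_I = 0.10 × 0.0216154 = 0.00216154
  π_II·p_II = 0.42 × 0.0260286 = 0.010932
  π_III·p_III = 0.37 × 0.113031 = 0.0418215
  π_IV·p_IV = 0.11 × 0.0916037 = 0.0100764
Evidence: 0.00216154 + 0.010932 + 0.0418215 + 0.0100764 = 0.0649915
P(Regime II | 5 calls) = 0.010932 / 0.0649915 ≈ 0.1682

0.1682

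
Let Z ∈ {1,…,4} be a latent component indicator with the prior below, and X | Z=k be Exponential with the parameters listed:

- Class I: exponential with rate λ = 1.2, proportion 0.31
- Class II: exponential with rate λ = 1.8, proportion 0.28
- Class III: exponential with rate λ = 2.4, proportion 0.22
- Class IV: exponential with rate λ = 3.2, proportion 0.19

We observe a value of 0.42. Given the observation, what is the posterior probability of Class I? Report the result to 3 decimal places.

0.277

P(component k | x) = w_k·f_k(x) / marginal(x), where marginal(x) = Σ_j w_j·f_j(x).
Component likelihoods at x = 0.42:
  f_I = 1.2·e^(−1.2·0.42) = 1.2·e^(−0.5040) = 0.724931
  f_II = 1.8·e^(−1.8·0.42) = 1.8·e^(−0.7560) = 0.845174
  f_III = 2.4·e^(−2.4·0.42) = 2.4·e^(−1.0080) = 0.875876
  f_IV = 3.2·e^(−3.2·0.42) = 3.2·e^(−1.3440) = 0.834561
Weight by the priors:
  w_I·f_I = 0.31 × 0.724931 = 0.224729
  w_II·f_II = 0.28 × 0.845174 = 0.236649
  w_III·f_III = 0.22 × 0.875876 = 0.192693
  w_IV·f_IV = 0.19 × 0.834561 = 0.158567
Evidence: 0.224729 + 0.236649 + 0.192693 + 0.158567 = 0.812637
Responsibility of Class I: 0.224729 / 0.812637 ≈ 0.277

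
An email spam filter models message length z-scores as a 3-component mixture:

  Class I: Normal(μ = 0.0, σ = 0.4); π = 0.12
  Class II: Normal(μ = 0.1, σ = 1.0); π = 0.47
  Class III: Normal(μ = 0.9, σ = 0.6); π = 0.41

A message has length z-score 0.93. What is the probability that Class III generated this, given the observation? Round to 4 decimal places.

Apply Bayes' rule: the posterior for each component is proportional to its prior times its likelihood at x.
Component likelihoods at x = 0.93:
  L_I = 0.0668396
  L_II = 0.282694
  L_III = 0.664073
Prior × likelihood for each component:
  π_I·L_I = 0.12 × 0.0668396 = 0.00802075
  π_II·L_II = 0.47 × 0.282694 = 0.132866
  π_III·L_III = 0.41 × 0.664073 = 0.27227
Normaliser: 0.00802075 + 0.132866 + 0.27227 = 0.413157
P(Class III | 0.93) = 0.27227 / 0.413157 ≈ 0.6590

0.6590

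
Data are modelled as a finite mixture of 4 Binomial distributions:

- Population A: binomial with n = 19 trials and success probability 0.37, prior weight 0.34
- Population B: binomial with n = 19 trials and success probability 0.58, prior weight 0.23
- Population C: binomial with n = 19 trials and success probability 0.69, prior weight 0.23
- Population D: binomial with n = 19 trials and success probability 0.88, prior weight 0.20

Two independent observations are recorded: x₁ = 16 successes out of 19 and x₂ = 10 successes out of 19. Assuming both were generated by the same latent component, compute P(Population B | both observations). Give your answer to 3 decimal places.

By Bayes' theorem, P(k | x) = w_k f_k(x) / Σ_j w_j f_j(x).
Since both observations come from the same component, the likelihood for component k is f_k(x₁)·f_k(x₂).
  p_A = [C(19,16)·0.37^16·0.63^3 = 969·1.23375e-07·0.250047 = 2.98932e-05] × [0.0694466] = 2.07598e-06
  p_B = [C(19,16)·0.58^16·0.42^3 = 969·0.000164002·0.074088 = 0.0117739] × [0.161842] = 0.00190551
  p_C = [C(19,16)·0.69^16·0.31^3 = 969·0.00263989·0.029791 = 0.0762069] × [0.0597468] = 0.00455312
  p_D = [C(19,16)·0.88^16·0.12^3 = 969·0.129337·0.001728 = 0.216566] × [0.000132748] = 2.87486e-05
Weight by the priors:
  w_A·p_A = 0.34 × 2.07598e-06 = 7.05834e-07
  w_B·p_B = 0.23 × 0.00190551 = 0.000438268
  w_C·p_C = 0.23 × 0.00455312 = 0.00104722
  w_D·p_D = 0.20 × 2.87486e-05 = 5.74972e-06
Normaliser: 7.05834e-07 + 0.000438268 + 0.00104722 + 5.74972e-06 = 0.00149194
P(Population B | x) ≈ 0.294

0.294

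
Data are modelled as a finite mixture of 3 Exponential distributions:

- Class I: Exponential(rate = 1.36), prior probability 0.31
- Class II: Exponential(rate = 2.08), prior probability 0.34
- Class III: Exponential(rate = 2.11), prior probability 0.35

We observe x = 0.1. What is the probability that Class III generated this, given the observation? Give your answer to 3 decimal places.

Posterior ∝ prior × likelihood, so P(k | x) ∝ π_k f_k(x); normalise over all components.
Evaluate each component's likelihood at the observed value:
  p_I = 1.36·e^(−1.36·0.1) = 1.36·e^(−0.1360) = 1.18707
  p_II = 2.08·e^(−2.08·0.1) = 2.08·e^(−0.2080) = 1.68939
  p_III = 2.11·e^(−2.11·0.1) = 2.11·e^(−0.2110) = 1.70862
Unnormalised posteriors:
  π_I·p_I = 0.31 × 1.18707 = 0.36799
  π_II·p_II = 0.34 × 1.68939 = 0.574393
  π_III·p_III = 0.35 × 1.70862 = 0.598018
Marginal: 0.36799 + 0.574393 + 0.598018 = 1.5404
So the posterior for Class III is 0.598018 / 1.5404 ≈ 0.388.

0.388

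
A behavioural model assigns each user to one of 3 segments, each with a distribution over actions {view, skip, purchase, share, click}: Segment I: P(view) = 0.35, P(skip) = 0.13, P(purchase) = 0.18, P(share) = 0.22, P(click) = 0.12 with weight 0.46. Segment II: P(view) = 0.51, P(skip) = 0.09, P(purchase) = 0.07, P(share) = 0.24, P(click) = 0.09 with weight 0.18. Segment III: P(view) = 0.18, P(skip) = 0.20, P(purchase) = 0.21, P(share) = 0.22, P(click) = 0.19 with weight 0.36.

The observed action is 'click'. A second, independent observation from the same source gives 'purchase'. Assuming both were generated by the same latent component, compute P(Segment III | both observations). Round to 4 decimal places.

The responsibility of component k is w_k f_k(x) divided by Σ_j w_j f_j(x).
Since both observations come from the same component, the likelihood for component k is f_k(x₁)·f_k(x₂).
  f_I = [0.12] × [0.18] = 0.0216
  f_II = [0.09] × [0.07] = 0.0063
  f_III = [0.19] × [0.21] = 0.0399
Unnormalised posteriors:
  w_I·f_I = 0.46 × 0.0216 = 0.009936
  w_II·f_II = 0.18 × 0.0063 = 0.001134
  w_III·f_III = 0.36 × 0.0399 = 0.014364
Marginal: 0.009936 + 0.001134 + 0.014364 = 0.025434
So the posterior for Segment III is 0.014364 / 0.025434 ≈ 0.5648.

0.5648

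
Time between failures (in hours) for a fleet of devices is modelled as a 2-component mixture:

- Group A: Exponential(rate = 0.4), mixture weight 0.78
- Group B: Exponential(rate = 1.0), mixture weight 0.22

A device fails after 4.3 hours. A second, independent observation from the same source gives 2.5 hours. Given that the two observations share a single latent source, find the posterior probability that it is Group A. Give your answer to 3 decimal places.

0.971

P(component k | x) = π_k·f_k(x) / marginal(x), where marginal(x) = Σ_j π_j·f_j(x).
Since both observations come from the same component, the likelihood for component k is f_k(x₁)·f_k(x₂).
  f_A = [0.4·e^(−0.4·4.3) = 0.4·e^(−1.7200) = 0.0716265] × [0.147152] = 0.01054
  f_B = [1.0·e^(−1.0·4.3) = 1.0·e^(−4.3000) = 0.0135686] × [0.082085] = 0.00111378
Unnormalised posteriors:
  π_A·f_A = 0.78 × 0.01054 = 0.00822117
  π_B·f_B = 0.22 × 0.00111378 = 0.000245031
Evidence: 0.00822117 + 0.000245031 = 0.0084662
So the posterior for Group A is 0.00822117 / 0.0084662 ≈ 0.971.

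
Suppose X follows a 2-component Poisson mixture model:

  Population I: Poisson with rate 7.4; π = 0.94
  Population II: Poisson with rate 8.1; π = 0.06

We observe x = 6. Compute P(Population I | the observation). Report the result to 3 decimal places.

P(component k | x) = w_k·f_k(x) / marginal(x), where marginal(x) = Σ_j w_j·f_j(x).
Component likelihoods at x = 6:
  p_I = 0.139405
  p_II = 0.119067
Multiply by the mixture weights:
  w_I·p_I = 0.94 × 0.139405 = 0.131041
  w_II·p_II = 0.06 × 0.119067 = 0.00714403
Normaliser: 0.131041 + 0.00714403 = 0.138185
P(Population I | x) = 0.131041 / 0.138185 ≈ 0.948

0.948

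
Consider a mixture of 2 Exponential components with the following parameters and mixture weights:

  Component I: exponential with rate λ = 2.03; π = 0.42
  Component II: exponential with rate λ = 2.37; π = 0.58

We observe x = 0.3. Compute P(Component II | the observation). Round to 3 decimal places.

Posterior ∝ prior × likelihood, so P(k | x) ∝ π_k f_k(x); normalise over all components.
Exponential densities:
  p_I = 1.10411
  p_II = 1.16403
Weight by the priors:
  π_I·p_I = 0.42 × 1.10411 = 0.463724
  π_II·p_II = 0.58 × 1.16403 = 0.675139
Sum: 0.463724 + 0.675139 = 1.13886
P(Component II | 0.3) ≈ 0.593

0.593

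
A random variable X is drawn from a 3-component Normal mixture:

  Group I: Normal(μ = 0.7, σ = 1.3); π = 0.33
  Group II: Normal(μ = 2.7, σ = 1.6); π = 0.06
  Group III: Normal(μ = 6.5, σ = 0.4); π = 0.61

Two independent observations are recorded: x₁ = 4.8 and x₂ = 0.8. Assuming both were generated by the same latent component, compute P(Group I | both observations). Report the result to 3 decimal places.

By Bayes' theorem, P(k | x) = P(Z=k) f_k(x) / Σ_j P(Z=j) f_j(x).
Since both observations come from the same component, the likelihood for component k is f_k(x₁)·f_k(x₂).
  f_I = [0.00212353] × [0.305972] = 0.000649741
  f_II = [0.105371] × [0.123191] = 0.0129807
  f_III = [0.000119297] × [8.02395e-45] = 9.5723e-49
Prior × likelihood for each component:
  P(Z=I)·f_I = 0.33 × 0.000649741 = 0.000214414
  P(Z=II)·f_II = 0.06 × 0.0129807 = 0.000778843
  P(Z=III)·f_III = 0.61 × 9.5723e-49 = 5.83911e-49
Sum: 0.000214414 + 0.000778843 + 5.83911e-49 = 0.000993257
P(Group I | x₁,x₂) = 0.000214414 / 0.000993257 ≈ 0.216

0.216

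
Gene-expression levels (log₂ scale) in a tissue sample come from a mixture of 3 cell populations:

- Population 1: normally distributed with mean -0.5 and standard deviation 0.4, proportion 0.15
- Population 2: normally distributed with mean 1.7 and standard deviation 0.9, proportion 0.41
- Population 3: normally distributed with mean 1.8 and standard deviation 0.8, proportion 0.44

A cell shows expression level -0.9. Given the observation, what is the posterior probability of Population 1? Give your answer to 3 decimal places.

0.962

P(component k | x) = π_k·f_k(x) / marginal(x), where marginal(x) = Σ_j π_j·f_j(x).
Normal densities:
  p_1 = (1/(0.4·√(2π)))·exp(−(-0.9−-0.5)²/(2·0.4²)) = 0.997356·exp(-0.50000) = 0.604927
  p_2 = (1/(0.9·√(2π)))·exp(−(-0.9−1.7)²/(2·0.9²)) = 0.443269·exp(-4.17284) = 0.00683009
  p_3 = (1/(0.8·√(2π)))·exp(−(-0.9−1.8)²/(2·0.8²)) = 0.498678·exp(-5.69531) = 0.0016764
Prior × likelihood for each component:
  π_1·p_1 = 0.15 × 0.604927 = 0.090739
  π_2·p_2 = 0.41 × 0.00683009 = 0.00280034
  π_3·p_3 = 0.44 × 0.0016764 = 0.000737615
Denominator: 0.090739 + 0.00280034 + 0.000737615 = 0.094277
Responsibility of Population 1: 0.090739 / 0.094277 ≈ 0.962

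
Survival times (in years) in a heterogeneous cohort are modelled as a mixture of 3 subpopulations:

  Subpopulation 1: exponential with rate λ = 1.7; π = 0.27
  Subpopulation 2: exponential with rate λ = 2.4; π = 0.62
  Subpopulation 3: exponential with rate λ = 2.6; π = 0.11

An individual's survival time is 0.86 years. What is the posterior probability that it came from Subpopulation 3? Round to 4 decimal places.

Apply Bayes' rule: the posterior for each component is proportional to its prior times its likelihood at x.
Evaluate each component's likelihood at the observed value:
  L_1 = 0.394013
  L_2 = 0.304668
  L_3 = 0.277901
Multiply by the mixture weights:
  w_1·L_1 = 0.27 × 0.394013 = 0.106383
  w_2·L_2 = 0.62 × 0.304668 = 0.188894
  w_3·L_3 = 0.11 × 0.277901 = 0.0305692
Marginal: 0.106383 + 0.188894 + 0.0305692 = 0.325847
Responsibility of Subpopulation 3: 0.0305692 / 0.325847 ≈ 0.0938

0.0938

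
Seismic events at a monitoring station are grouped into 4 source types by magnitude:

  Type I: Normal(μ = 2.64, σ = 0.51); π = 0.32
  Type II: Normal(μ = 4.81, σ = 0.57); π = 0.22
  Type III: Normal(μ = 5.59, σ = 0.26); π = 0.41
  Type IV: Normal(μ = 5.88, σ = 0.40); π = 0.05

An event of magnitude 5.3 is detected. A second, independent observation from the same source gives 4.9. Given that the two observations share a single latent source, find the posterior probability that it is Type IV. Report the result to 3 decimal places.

Posterior ∝ prior × likelihood, so P(k | x) ∝ π_k f_k(x); normalise over all components.
Since both observations come from the same component, the likelihood for component k is f_k(x₁)·f_k(x₂).
  f_I = [(1/(0.51·√(2π)))·exp(−(5.3−2.64)²/(2·0.51²)) = 0.782240·exp(-13.60169) = 9.68724e-07] × [4.258e-05] = 4.12483e-11
  f_II = [(1/(0.57·√(2π)))·exp(−(5.3−4.81)²/(2·0.57²)) = 0.699899·exp(-0.36950) = 0.483687] × [0.691228] = 0.334338
  f_III = [(1/(0.26·√(2π)))·exp(−(5.3−5.59)²/(2·0.26²)) = 1.534393·exp(-0.62204) = 0.823735] × [0.0453514] = 0.0373575
  f_IV = [(1/(0.40·√(2π)))·exp(−(5.3−5.88)²/(2·0.40²)) = 0.997356·exp(-1.05125) = 0.348576] × [0.0495934] = 0.0172871
Unnormalised posteriors:
  π_I·f_I = 0.32 × 4.12483e-11 = 1.31995e-11
  π_II·f_II = 0.22 × 0.334338 = 0.0735544
  π_III·f_III = 0.41 × 0.0373575 = 0.0153166
  π_IV·f_IV = 0.05 × 0.0172871 = 0.000864354
Marginal: 1.31995e-11 + 0.0735544 + 0.0153166 + 0.000864354 = 0.0897353
P(Type IV | x) ≈ 0.010

0.010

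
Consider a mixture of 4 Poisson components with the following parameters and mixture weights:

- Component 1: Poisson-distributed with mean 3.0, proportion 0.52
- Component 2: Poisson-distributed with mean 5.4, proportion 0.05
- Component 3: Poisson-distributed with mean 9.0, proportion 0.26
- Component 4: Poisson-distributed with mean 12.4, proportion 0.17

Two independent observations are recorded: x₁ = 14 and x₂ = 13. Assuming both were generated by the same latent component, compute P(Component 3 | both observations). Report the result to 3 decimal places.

Apply Bayes' rule: the posterior for each component is proportional to its prior times its likelihood at x.
Since both observations come from the same component, the likelihood for component k is f_k(x₁)·f_k(x₂).
  L_1 = [2.73153e-06] × [1.27471e-05] = 3.48192e-11
  L_2 = [0.000928783] × [0.00240795] = 2.23647e-06
  L_3 = [0.0323844] × [0.0503758] = 0.00163139
  L_4 = [0.0959939] × [0.10838] = 0.0104038
Unnormalised posteriors:
  w_1·L_1 = 0.52 × 3.48192e-11 = 1.8106e-11
  w_2·L_2 = 0.05 × 2.23647e-06 = 1.11823e-07
  w_3·L_3 = 0.26 × 0.00163139 = 0.000424162
  w_4·L_4 = 0.17 × 0.0104038 = 0.00176865
Evidence: 1.8106e-11 + 1.11823e-07 + 0.000424162 + 0.00176865 = 0.00219293
P(Component 3 | x₁,x₂) = 0.000424162 / 0.00219293 ≈ 0.193

0.193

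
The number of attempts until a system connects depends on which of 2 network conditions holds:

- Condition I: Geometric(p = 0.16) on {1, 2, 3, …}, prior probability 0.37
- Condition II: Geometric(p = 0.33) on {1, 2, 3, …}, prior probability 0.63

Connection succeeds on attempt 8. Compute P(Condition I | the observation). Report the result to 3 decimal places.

Apply Bayes' rule: the posterior for each component is proportional to its prior times its likelihood at x.
Evaluate each component's likelihood at the observed value:
  f_I = 0.16·(1−0.16)^7 = 0.16·0.29509 = 0.0472145
  f_II = 0.33·(1−0.33)^7 = 0.33·0.0606071 = 0.0200003
Weight by the priors:
  π_I·f_I = 0.37 × 0.0472145 = 0.0174693
  π_II·f_II = 0.63 × 0.0200003 = 0.0126002
Sum: 0.0174693 + 0.0126002 = 0.0300696
So the posterior for Condition I is 0.0174693 / 0.0300696 ≈ 0.581.

0.581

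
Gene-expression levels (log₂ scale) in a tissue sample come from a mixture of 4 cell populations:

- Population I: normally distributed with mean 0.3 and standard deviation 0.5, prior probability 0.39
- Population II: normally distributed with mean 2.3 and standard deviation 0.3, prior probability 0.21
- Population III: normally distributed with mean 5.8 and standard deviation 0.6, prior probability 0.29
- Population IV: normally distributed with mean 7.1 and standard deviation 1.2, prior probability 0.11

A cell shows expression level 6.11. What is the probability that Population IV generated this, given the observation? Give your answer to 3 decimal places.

0.134

The responsibility of component k is w_k f_k(x) divided by Σ_j w_j f_j(x).
Component likelihoods at x = 6.11:
  L_I = (1/(0.5·√(2π)))·exp(−(6.11−0.3)²/(2·0.5²)) = 0.797885·exp(-67.51220) = 3.81737e-30
  L_II = (1/(0.3·√(2π)))·exp(−(6.11−2.3)²/(2·0.3²)) = 1.329808·exp(-80.64500) = 1.25925e-35
  L_III = (1/(0.6·√(2π)))·exp(−(6.11−5.8)²/(2·0.6²)) = 0.664904·exp(-0.13347) = 0.581825
  L_IV = (1/(1.2·√(2π)))·exp(−(6.11−7.1)²/(2·1.2²)) = 0.332452·exp(-0.34031) = 0.236555
Weight by the priors:
  w_I·L_I = 0.39 × 3.81737e-30 = 1.48877e-30
  w_II·L_II = 0.21 × 1.25925e-35 = 2.64442e-36
  w_III·L_III = 0.29 × 0.581825 = 0.168729
  w_IV·L_IV = 0.11 × 0.236555 = 0.0260211
Evidence: 1.48877e-30 + 2.64442e-36 + 0.168729 + 0.0260211 = 0.19475
P(Population IV | the observation) = 0.0260211 / 0.19475 ≈ 0.134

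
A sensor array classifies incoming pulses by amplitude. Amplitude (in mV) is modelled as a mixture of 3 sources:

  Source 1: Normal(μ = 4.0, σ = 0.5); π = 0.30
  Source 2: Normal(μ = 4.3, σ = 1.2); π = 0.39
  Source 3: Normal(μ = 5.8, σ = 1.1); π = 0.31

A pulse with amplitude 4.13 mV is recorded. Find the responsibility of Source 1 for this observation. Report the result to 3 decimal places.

0.585

Apply Bayes' rule: the posterior for each component is proportional to its prior times its likelihood at x.
Evaluate each component's likelihood at the observed value:
  f_1 = (1/(0.5·√(2π)))·exp(−(4.13−4.0)²/(2·0.5²)) = 0.797885·exp(-0.03380) = 0.771367
  f_2 = (1/(1.2·√(2π)))·exp(−(4.13−4.3)²/(2·1.2²)) = 0.332452·exp(-0.01003) = 0.329133
  f_3 = (1/(1.1·√(2π)))·exp(−(4.13−5.8)²/(2·1.1²)) = 0.362675·exp(-1.15244) = 0.114557
Prior × likelihood for each component:
  π_1·f_1 = 0.30 × 0.771367 = 0.23141
  π_2·f_2 = 0.39 × 0.329133 = 0.128362
  π_3·f_3 = 0.31 × 0.114557 = 0.0355125
Marginal: 0.23141 + 0.128362 + 0.0355125 = 0.395284
P(Source 1 | 4.13 mV) = 0.23141 / 0.395284 ≈ 0.585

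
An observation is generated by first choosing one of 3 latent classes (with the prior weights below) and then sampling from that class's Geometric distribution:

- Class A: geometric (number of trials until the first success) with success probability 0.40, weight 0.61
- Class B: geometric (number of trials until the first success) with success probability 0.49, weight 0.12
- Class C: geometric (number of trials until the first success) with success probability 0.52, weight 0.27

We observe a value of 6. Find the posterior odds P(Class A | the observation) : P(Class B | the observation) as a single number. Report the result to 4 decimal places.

The posterior odds equal the prior odds times the likelihood ratio: (w_i/w_j)·(f_i(x)/f_j(x)).
Geometric probabilities:
  L_A = 0.031104
  L_B = 0.0169062
  L_C = 0.0132498
Posterior odds = (w_A·L_A) / (w_B·L_B) = (0.61·0.031104) / (0.12·0.0169062) = 0.0189734 / 0.00202875 ≈ 9.3523

9.3523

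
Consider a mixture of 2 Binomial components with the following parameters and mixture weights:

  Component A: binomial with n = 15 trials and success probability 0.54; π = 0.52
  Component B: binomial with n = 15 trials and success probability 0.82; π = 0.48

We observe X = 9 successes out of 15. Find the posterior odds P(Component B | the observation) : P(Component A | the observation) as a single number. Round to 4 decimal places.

0.1423

Posterior odds = (π_i f_i(x)) / (π_j f_j(x)); the normalising sum cancels.
Component likelihoods at x = 9 successes out of 15:
  L_A = C(15,9)·0.54^9·0.46^6 = 5005·0.00390431·0.0094743 = 0.185138
  L_B = C(15,9)·0.82^9·0.18^6 = 5005·0.16762·3.40122e-05 = 0.0285341
Posterior odds = (π_B·L_B) / (π_A·L_A) = (0.48·0.0285341) / (0.52·0.185138) = 0.0136964 / 0.0962716 ≈ 0.1423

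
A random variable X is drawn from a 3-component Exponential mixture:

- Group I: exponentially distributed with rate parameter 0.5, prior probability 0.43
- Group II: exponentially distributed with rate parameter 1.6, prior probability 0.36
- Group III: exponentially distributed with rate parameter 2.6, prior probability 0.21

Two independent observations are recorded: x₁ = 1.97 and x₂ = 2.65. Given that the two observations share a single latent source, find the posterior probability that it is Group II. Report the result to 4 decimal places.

0.0505

P(component k | x) = P(Z=k)·f_k(x) / marginal(x), where marginal(x) = Σ_j P(Z=j)·f_j(x).
Since both observations come from the same component, the likelihood for component k is f_k(x₁)·f_k(x₂).
  L_I = [0.18672] × [0.132901] = 0.0248153
  L_II = [0.0684264] × [0.0230521] = 0.00157738
  L_III = [0.0155066] × [0.00264658] = 4.10394e-05
Prior × likelihood for each component:
  P(Z=I)·L_I = 0.43 × 0.0248153 = 0.0106706
  P(Z=II)·L_II = 0.36 × 0.00157738 = 0.000567855
  P(Z=III)·L_III = 0.21 × 4.10394e-05 = 8.61828e-06
Sum: 0.0106706 + 0.000567855 + 8.61828e-06 = 0.0112471
So the posterior for Group II is 0.000567855 / 0.0112471 ≈ 0.0505.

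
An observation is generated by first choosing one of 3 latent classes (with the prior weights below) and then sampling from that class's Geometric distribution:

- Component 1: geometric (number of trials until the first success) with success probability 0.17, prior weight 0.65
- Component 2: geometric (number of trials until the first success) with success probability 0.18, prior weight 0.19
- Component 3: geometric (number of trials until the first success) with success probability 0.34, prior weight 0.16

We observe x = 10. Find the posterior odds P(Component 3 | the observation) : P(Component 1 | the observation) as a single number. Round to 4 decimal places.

Only the two components matter; the odds are (w_i f_i(x)) / (w_j f_j(x)).
Evaluate each component's likelihood at the observed value:
  f_1 = 0.17·(1−0.17)^9 = 0.17·0.18694 = 0.0317798
  f_2 = 0.18·(1−0.18)^9 = 0.18·0.16762 = 0.0301715
  f_3 = 0.34·(1−0.34)^9 = 0.34·0.0237627 = 0.00807931
Odds = (0.16/0.65) × (0.00807931/0.0317798) = 0.246154 × 0.254228 ≈ 0.0626

0.0626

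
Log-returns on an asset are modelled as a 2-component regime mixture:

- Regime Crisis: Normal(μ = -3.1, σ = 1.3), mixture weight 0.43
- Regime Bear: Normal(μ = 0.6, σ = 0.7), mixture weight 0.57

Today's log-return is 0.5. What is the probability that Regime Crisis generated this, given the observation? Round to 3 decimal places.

Posterior ∝ prior × likelihood, so P(k | x) ∝ π_k f_k(x); normalise over all components.
Evaluate each component's likelihood at the observed value:
  L_Crisis = 0.0066335
  L_Bear = 0.564132
Weight by the priors:
  π_Crisis·L_Crisis = 0.43 × 0.0066335 = 0.00285241
  π_Bear·L_Bear = 0.57 × 0.564132 = 0.321555
Evidence: 0.00285241 + 0.321555 = 0.324407
Responsibility of Regime Crisis: 0.00285241 / 0.324407 ≈ 0.009

0.009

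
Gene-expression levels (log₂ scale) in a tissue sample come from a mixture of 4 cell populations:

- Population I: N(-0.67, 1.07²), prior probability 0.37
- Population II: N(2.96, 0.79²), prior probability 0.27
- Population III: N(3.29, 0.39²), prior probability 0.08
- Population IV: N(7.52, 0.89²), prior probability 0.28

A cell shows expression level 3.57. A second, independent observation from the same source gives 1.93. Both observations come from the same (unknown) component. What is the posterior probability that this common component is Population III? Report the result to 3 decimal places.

Posterior ∝ prior × likelihood, so P(k | x) ∝ w_k f_k(x); normalise over all components.
Since both observations come from the same component, the likelihood for component k is f_k(x₁)·f_k(x₂).
  L_I = [0.000145147] × [0.0194712] = 2.82618e-06
  L_II = [0.374814] × [0.215852] = 0.0809045
  L_III = [0.790527] × [0.00234015] = 0.00184995
  L_IV = [2.36718e-05] × [1.21655e-09] = 2.87979e-14
Multiply by the mixture weights:
  w_I·L_I = 0.37 × 2.82618e-06 = 1.04569e-06
  w_II·L_II = 0.27 × 0.0809045 = 0.0218442
  w_III·L_III = 0.08 × 0.00184995 = 0.000147996
  w_IV·L_IV = 0.28 × 2.87979e-14 = 8.06341e-15
Sum: 1.04569e-06 + 0.0218442 + 0.000147996 + 8.06341e-15 = 0.0219933
Responsibility of Population III: 0.000147996 / 0.0219933 ≈ 0.007

0.007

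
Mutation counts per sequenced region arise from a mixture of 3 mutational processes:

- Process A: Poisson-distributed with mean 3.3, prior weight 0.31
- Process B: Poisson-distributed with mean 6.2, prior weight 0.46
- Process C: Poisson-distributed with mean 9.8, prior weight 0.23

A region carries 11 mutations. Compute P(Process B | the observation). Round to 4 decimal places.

0.3211

The responsibility of component k is P(Z=k) f_k(x) divided by Σ_j P(Z=j) f_j(x).
Poisson probabilities:
  p_A = 0.00046701
  p_B = 0.0264562
  p_C = 0.111236
Unnormalised posteriors:
  P(Z=A)·p_A = 0.31 × 0.00046701 = 0.000144773
  P(Z=B)·p_B = 0.46 × 0.0264562 = 0.0121698
  P(Z=C)·p_C = 0.23 × 0.111236 = 0.0255843
Denominator: 0.000144773 + 0.0121698 + 0.0255843 = 0.0378989
P(Process B | x) = 0.0121698 / 0.0378989 ≈ 0.3211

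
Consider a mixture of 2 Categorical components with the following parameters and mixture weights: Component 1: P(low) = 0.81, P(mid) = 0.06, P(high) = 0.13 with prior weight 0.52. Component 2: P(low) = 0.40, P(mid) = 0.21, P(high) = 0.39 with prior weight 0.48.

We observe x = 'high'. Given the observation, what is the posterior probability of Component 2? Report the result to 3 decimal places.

0.735

Apply Bayes' rule: the posterior for each component is proportional to its prior times its likelihood at x.
Evaluate each component's likelihood at the observed value:
  L_1 = P(high | comp) = 0.13
  L_2 = P(high | comp) = 0.39
Unnormalised posteriors:
  π_1·L_1 = 0.52 × 0.13 = 0.0676
  π_2·L_2 = 0.48 × 0.39 = 0.1872
Sum: 0.0676 + 0.1872 = 0.2548
So the posterior for Component 2 is 0.1872 / 0.2548 ≈ 0.735.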